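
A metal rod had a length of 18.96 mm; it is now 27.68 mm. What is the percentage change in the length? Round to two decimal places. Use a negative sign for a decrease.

45.99%

Change: 27.68 − 18.96 = 8.72.
Relative to the original: 8.72 ÷ 18.96 ≈ 45.99%.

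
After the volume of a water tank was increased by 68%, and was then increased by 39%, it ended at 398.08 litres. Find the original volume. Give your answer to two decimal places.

The overall multiplier applied was 1.68 × 1.39 = 2.3352.
So the original volume was 398.08 ÷ 2.3352 ≈ 170.47 litres.

170.47 litres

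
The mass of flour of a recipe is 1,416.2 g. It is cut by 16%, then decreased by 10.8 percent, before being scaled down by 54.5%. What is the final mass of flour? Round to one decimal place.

Each change multiplies by a factor: 0.84 × 0.892 × 0.455 = 0.3409224.
1,416.2 × 0.3409224 = 482.81430288 ≈ 482.8.

482.8 g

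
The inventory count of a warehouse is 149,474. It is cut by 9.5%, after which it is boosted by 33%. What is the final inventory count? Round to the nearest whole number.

179,914

After the 9.5% decrease: 149,474 × 0.905 = 135273.97.
After the 33% increase: 135273.97 × 1.33 = 179914.3801 ≈ 179,914.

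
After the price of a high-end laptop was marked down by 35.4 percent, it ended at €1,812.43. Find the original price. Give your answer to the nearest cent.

The overall multiplier applied was 0.646.
So the original price was €1,812.43 ÷ 0.646 ≈ €2,805.62.

€2,805.62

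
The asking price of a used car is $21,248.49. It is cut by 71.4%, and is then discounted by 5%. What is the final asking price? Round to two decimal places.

Each change multiplies by a factor: 0.286 × 0.95 = 0.2717.
$21,248.49 × 0.2717 = $5773.214733 ≈ $5,773.21.

$5,773.21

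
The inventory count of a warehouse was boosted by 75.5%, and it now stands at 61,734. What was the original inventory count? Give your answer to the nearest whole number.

35,176

The overall multiplier applied was 1.755.
So the original inventory count was 61,734 ÷ 1.755 ≈ 35,176.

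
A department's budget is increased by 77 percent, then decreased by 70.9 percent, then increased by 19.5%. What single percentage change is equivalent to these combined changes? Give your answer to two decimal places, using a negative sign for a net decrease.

A 77% increase multiplies by 1.77.
Then a 70.9% decrease: 1.77 × 0.291 = 0.51507.
Then a 19.5% increase: 0.51507 × 1.195 = 0.61550865.
Overall factor 0.61550865, i.e. -38.45%.

-38.45%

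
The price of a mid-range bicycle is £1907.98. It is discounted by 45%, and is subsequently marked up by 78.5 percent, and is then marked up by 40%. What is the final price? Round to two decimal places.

£2622.42

45% decrease: £1907.98 × 0.55 = £1049.389.
After the 78.5% increase: £1049.389 × 1.785 = £1873.159365.
After the 40% increase: £1873.159365 × 1.4 = £2622.423111 ≈ £2622.42.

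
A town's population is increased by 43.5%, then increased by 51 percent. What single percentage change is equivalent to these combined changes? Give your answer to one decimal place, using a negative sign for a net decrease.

The combined multiplier is 1.435 × 1.51 = 2.16685.
That corresponds to an increase of 116.7%.

116.7%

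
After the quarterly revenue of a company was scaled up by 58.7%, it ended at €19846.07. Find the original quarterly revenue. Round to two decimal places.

The overall multiplier applied was 1.587.
So the original quarterly revenue was €19846.07 ÷ 1.587 ≈ €12505.40.

€12505.40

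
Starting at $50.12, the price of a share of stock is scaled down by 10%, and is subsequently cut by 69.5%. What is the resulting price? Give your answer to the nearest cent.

$13.76

Each change multiplies by a factor: 0.9 × 0.305 = 0.2745.
$50.12 × 0.2745 = $13.75794 ≈ $13.76.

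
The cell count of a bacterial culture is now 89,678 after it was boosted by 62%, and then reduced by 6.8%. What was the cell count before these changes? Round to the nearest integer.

The overall multiplier applied was 1.62 × 0.932 = 1.50984.
So the original cell count was 89,678 ÷ 1.50984 ≈ 59,396.

59,396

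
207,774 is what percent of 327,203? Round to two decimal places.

207,774 ÷ 327,203 ≈ 63.50%.

63.50%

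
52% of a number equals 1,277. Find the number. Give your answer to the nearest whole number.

2,456

1,277 ÷ 0.52 ≈ 2,456.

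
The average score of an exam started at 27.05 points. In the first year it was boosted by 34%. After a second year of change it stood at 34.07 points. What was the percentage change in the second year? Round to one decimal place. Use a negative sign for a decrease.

After the first year: 27.05 × 1.34 = 36.247.
Second-year multiplier: 34.07 ÷ 36.247 ≈ 0.93994.
That is a change of -6.0%.

-6.0%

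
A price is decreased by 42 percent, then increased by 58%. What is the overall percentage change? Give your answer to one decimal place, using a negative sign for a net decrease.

-8.4%

The combined multiplier is 0.58 × 1.58 = 0.9164.
That corresponds to a decrease of 8.4%.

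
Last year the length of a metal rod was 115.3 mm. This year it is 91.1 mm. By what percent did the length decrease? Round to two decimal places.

20.99%

Change: 91.1 − 115.3 = -24.2.
Relative to the original: -24.2 ÷ 115.3 ≈ -20.99%.
So the length decreased by 20.99%.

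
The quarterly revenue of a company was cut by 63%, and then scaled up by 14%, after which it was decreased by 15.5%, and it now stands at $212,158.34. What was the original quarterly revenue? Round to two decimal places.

Undoing the 15.5% decrease: $212,158.34 ÷ 0.845 ≈ $251074.95858.
Undoing the 14% increase: $251074.95858 ÷ 1.14 ≈ $220241.191737.
Undoing the 63% decrease: $220241.191737 ÷ 0.37 ≈ $595,246.46.

$595,246.46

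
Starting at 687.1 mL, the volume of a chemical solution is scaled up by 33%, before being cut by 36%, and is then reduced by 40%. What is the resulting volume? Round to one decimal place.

After the 33% increase: 687.1 × 1.33 = 913.843.
Apply the 36% decrease: 913.843 × 0.64 = 584.85952.
After the 40% decrease: 584.85952 × 0.6 = 350.915712 ≈ 350.9.

350.9 mL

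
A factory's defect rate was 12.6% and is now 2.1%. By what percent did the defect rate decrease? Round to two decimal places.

83.33%

The change is 2.1 − 12.6 = -10.5 percentage points.
Relative to the original 12.6%, that is -10.5 ÷ 12.6 ≈ -83.33%.
So the defect rate fell by 83.33%.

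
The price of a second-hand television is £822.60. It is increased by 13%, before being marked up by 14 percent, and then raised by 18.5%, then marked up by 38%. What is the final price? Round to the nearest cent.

£1732.88

Each change multiplies by a factor: 1.13 × 1.14 × 1.185 × 1.38 = 2.10659346.
£822.60 × 2.10659346 = £1732.883780196 ≈ £1732.88.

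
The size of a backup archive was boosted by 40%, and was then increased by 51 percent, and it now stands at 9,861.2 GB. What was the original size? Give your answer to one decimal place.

The overall multiplier applied was 1.4 × 1.51 = 2.114.
So the original size was 9,861.2 ÷ 2.114 ≈ 4,664.7 GB.

4,664.7 GB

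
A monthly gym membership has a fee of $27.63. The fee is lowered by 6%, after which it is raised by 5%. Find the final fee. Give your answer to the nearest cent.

$27.27

6% decrease: $27.63 × 0.94 = $25.9722.
Apply the 5% increase: $25.9722 × 1.05 = $27.27081 ≈ $27.27.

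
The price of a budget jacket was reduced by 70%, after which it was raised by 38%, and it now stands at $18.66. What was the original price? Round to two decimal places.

$45.07

The overall multiplier applied was 0.3 × 1.38 = 0.414.
So the original price was $18.66 ÷ 0.414 ≈ $45.07.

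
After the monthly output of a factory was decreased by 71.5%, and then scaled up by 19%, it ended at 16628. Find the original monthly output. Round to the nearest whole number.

49028

Undoing the 19% increase: 16628 ÷ 1.19 ≈ 13973.109244.
Undoing the 71.5% decrease: 13973.109244 ÷ 0.285 ≈ 49028.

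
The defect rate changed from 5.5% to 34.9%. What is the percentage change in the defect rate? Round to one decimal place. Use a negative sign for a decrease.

534.5%

The change is 34.9 − 5.5 = 29.4 percentage points.
Relative to the original 5.5%, that is 29.4 ÷ 5.5 ≈ 534.5%.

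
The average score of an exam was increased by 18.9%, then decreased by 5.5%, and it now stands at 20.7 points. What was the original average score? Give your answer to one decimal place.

Undoing the 5.5% decrease: 20.7 ÷ 0.945 ≈ 21.904762.
Undoing the 18.9% increase: 21.904762 ÷ 1.189 ≈ 18.4 points.

18.4 points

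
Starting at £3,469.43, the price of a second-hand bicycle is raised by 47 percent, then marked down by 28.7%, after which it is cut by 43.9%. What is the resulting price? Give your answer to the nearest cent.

Apply the 47% increase: £3,469.43 × 1.47 = £5100.0621.
Apply the 28.7% decrease: £5100.0621 × 0.713 = £3636.3442773.
43.9% decrease: £3636.3442773 × 0.561 = £2039.9891395653 ≈ £2,039.99.

£2,039.99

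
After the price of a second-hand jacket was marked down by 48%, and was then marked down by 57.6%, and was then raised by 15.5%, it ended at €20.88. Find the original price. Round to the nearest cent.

Undoing the 15.5% increase: €20.88 ÷ 1.155 ≈ €18.077922.
Undoing the 57.6% decrease: €18.077922 ÷ 0.424 ≈ €42.636608.
Undoing the 48% decrease: €42.636608 ÷ 0.52 ≈ €81.99.

€81.99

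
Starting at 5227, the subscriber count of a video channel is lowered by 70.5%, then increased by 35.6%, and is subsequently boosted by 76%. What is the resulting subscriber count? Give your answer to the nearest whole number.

Apply the 70.5% decrease: 5227 × 0.295 = 1541.965.
35.6% increase: 1541.965 × 1.356 = 2090.90454.
76% increase: 2090.90454 × 1.76 = 3679.9919904 ≈ 3680.

3680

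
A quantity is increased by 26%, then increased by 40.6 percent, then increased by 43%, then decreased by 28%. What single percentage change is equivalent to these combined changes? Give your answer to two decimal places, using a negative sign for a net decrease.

The combined multiplier is 1.26 × 1.406 × 1.43 × 0.72 = 1.823998176.
That corresponds to an increase of 82.40%.

82.40%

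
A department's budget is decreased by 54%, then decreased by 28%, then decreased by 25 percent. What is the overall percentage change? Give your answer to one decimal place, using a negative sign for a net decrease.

A 54% decrease multiplies by 0.46.
Then a 28% decrease: 0.46 × 0.72 = 0.3312.
Then a 25% decrease: 0.3312 × 0.75 = 0.2484.
Overall factor 0.2484, i.e. -75.2%.

-75.2%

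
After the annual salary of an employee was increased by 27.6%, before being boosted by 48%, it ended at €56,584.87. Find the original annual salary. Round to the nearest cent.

€29,963.18

Undoing the 48% increase: €56,584.87 ÷ 1.48 ≈ €38233.02027.
Undoing the 27.6% increase: €38233.02027 ÷ 1.276 ≈ €29,963.18.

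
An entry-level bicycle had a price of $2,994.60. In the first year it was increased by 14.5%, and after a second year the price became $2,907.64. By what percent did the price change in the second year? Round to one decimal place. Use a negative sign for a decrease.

-15.2%

After the first year: $2,994.60 × 1.145 = $3428.817.
Second-year multiplier: $2,907.64 ÷ $3428.817 ≈ 0.848.
That is a change of -15.2%.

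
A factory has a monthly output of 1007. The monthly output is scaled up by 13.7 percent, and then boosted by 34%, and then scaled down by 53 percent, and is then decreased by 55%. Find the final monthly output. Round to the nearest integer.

13.7% increase: 1007 × 1.137 = 1144.959.
34% increase: 1144.959 × 1.34 = 1534.24506.
53% decrease: 1534.24506 × 0.47 = 721.0951782.
55% decrease: 721.0951782 × 0.45 = 324.49283019 ≈ 324.

324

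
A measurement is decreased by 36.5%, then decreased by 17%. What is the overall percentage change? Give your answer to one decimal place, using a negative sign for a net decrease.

-47.3%

A 36.5% decrease multiplies by 0.635.
Then a 17% decrease: 0.635 × 0.83 = 0.52705.
Overall factor 0.52705, i.e. -47.3%.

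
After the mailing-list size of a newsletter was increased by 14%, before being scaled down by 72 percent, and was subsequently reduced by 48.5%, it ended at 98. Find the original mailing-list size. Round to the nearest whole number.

596

The overall multiplier applied was 1.14 × 0.28 × 0.515 = 0.164388.
So the original mailing-list size was 98 ÷ 0.164388 ≈ 596.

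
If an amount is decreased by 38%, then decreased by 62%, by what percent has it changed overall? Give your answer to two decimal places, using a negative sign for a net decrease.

The combined multiplier is 0.62 × 0.38 = 0.2356.
That corresponds to a decrease of 76.44%.

-76.44%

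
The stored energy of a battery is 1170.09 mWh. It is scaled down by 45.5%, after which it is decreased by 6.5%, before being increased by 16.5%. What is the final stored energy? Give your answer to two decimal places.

After the 45.5% decrease: 1170.09 × 0.545 = 637.69905.
After the 6.5% decrease: 637.69905 × 0.935 = 596.24861175.
Apply the 16.5% increase: 596.24861175 × 1.165 = 694.62963268875 ≈ 694.63.

694.63 mWh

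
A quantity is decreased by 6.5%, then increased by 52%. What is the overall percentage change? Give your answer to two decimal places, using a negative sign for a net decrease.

42.12%

The combined multiplier is 0.935 × 1.52 = 1.4212.
That corresponds to an increase of 42.12%.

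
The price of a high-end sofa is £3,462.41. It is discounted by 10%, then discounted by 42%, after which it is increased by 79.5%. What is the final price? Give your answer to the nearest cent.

£3,244.24

Apply the 10% decrease: £3,462.41 × 0.9 = £3116.169.
42% decrease: £3116.169 × 0.58 = £1807.37802.
79.5% increase: £1807.37802 × 1.795 = £3244.2435459 ≈ £3,244.24.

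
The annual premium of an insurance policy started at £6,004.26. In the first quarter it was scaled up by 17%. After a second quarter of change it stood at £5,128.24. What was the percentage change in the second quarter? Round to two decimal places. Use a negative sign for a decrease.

-27.00%

After the first quarter: £6,004.26 × 1.17 = £7024.9842.
Second-quarter multiplier: £5,128.24 ÷ £7024.9842 ≈ 0.73.
That is a change of -27.00%.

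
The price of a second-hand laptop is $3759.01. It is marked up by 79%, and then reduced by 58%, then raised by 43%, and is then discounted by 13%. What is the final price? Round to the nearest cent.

$3515.86

Each change multiplies by a factor: 1.79 × 0.42 × 1.43 × 0.87 = 0.93531438.
$3759.01 × 0.93531438 = $3515.8561075638 ≈ $3515.86.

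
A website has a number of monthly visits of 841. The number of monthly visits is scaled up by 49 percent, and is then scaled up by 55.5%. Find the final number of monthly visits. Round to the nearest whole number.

Each change multiplies by a factor: 1.49 × 1.555 = 2.31695.
841 × 2.31695 = 1948.55495 ≈ 1949.

1949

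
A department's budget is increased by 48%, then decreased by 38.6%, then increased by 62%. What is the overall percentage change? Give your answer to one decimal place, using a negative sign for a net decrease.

47.2%

The combined multiplier is 1.48 × 0.614 × 1.62 = 1.4721264.
That corresponds to an increase of 47.2%.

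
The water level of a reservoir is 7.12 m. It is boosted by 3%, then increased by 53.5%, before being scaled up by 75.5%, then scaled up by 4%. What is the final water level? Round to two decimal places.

20.55 m

3% increase: 7.12 × 1.03 = 7.3336.
53.5% increase: 7.3336 × 1.535 = 11.257076.
Apply the 75.5% increase: 11.257076 × 1.755 = 19.75616838.
After the 4% increase: 19.75616838 × 1.04 = 20.5464151152 ≈ 20.55.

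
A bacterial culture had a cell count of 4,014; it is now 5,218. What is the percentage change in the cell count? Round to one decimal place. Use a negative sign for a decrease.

Change: 5,218 − 4,014 = 1,204.
Relative to the original: 1,204 ÷ 4,014 ≈ 30.0%.

30.0%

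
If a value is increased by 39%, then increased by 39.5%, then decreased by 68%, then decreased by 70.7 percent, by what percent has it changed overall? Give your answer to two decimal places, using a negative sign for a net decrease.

The combined multiplier is 1.39 × 1.395 × 0.32 × 0.293 = 0.181805328.
That corresponds to a decrease of 81.82%.

-81.82%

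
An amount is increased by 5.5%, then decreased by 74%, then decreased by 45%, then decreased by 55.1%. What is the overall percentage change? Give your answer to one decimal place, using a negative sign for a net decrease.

-93.2%

The combined multiplier is 1.055 × 0.26 × 0.55 × 0.449 = 0.067738385.
That corresponds to a decrease of 93.2%.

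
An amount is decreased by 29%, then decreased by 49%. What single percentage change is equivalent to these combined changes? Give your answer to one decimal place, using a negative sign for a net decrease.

The combined multiplier is 0.71 × 0.51 = 0.3621.
That corresponds to a decrease of 63.8%.

-63.8%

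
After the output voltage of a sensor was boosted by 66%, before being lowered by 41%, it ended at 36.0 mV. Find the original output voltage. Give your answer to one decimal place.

Undoing the 41% decrease: 36.0 ÷ 0.59 ≈ 61.016949.
Undoing the 66% increase: 61.016949 ÷ 1.66 ≈ 36.8 mV.

36.8 mV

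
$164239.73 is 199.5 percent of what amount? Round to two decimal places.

$164239.73 ÷ 1.995 ≈ $82325.68.

$82325.68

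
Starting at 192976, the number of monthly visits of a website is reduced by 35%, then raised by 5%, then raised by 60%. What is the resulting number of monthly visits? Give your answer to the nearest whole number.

Each change multiplies by a factor: 0.65 × 1.05 × 1.6 = 1.092.
192976 × 1.092 = 210729.792 ≈ 210730.

210730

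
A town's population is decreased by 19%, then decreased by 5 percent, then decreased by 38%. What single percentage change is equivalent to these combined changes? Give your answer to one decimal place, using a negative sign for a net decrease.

The combined multiplier is 0.81 × 0.95 × 0.62 = 0.47709.
That corresponds to a decrease of 52.3%.

-52.3%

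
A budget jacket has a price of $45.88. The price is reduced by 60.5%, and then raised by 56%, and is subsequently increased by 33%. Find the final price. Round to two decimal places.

$37.60

Each change multiplies by a factor: 0.395 × 1.56 × 1.33 = 0.819546.
$45.88 × 0.819546 = $37.60077048 ≈ $37.60.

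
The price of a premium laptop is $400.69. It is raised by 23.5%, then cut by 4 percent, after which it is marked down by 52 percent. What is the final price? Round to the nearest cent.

23.5% increase: $400.69 × 1.235 = $494.85215.
Apply the 4% decrease: $494.85215 × 0.96 = $475.058064.
52% decrease: $475.058064 × 0.48 = $228.02787072 ≈ $228.03.

$228.03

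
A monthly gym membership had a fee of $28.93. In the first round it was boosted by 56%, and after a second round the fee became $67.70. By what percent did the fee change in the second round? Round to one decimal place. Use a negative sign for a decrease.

50.0%

After the first round: $28.93 × 1.56 = $45.1308.
Second-round multiplier: $67.70 ÷ $45.1308 ≈ 1.50008.
That is a change of 50.0%.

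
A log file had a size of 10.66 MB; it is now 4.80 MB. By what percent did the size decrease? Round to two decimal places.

Change: 4.80 − 10.66 = -5.86.
Relative to the original: -5.86 ÷ 10.66 ≈ -54.97%.
So the size decreased by 54.97%.

54.97%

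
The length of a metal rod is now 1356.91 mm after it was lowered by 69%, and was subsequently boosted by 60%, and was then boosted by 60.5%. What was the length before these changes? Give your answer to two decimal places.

Undoing the 60.5% increase: 1356.91 ÷ 1.605 ≈ 845.426791.
Undoing the 60% increase: 845.426791 ÷ 1.6 ≈ 528.391744.
Undoing the 69% decrease: 528.391744 ÷ 0.31 ≈ 1704.49 mm.

1704.49 mm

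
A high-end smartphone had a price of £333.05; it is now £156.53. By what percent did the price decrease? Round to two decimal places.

Change: £156.53 − £333.05 = -£176.52.
Relative to the original: -£176.52 ÷ £333.05 ≈ -53.00%.
So the price decreased by 53.00%.

53.00%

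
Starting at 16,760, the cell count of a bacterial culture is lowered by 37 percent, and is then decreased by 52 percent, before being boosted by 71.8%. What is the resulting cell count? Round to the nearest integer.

8,707

Each change multiplies by a factor: 0.63 × 0.48 × 1.718 = 0.5195232.
16,760 × 0.5195232 = 8707.208832 ≈ 8,707.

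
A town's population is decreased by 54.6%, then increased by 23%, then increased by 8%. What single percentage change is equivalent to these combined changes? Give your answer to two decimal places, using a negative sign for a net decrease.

A 54.6% decrease multiplies by 0.454.
Then a 23% increase: 0.454 × 1.23 = 0.55842.
Then an 8% increase: 0.55842 × 1.08 = 0.6030936.
Overall factor 0.6030936, i.e. -39.69%.

-39.69%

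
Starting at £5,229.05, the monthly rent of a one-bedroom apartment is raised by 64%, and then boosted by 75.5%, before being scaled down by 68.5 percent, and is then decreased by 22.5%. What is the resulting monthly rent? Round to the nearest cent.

Apply the 64% increase: £5,229.05 × 1.64 = £8575.642.
75.5% increase: £8575.642 × 1.755 = £15050.25171.
68.5% decrease: £15050.25171 × 0.315 = £4740.82928865.
Apply the 22.5% decrease: £4740.82928865 × 0.775 = £3674.14269870375 ≈ £3,674.14.

£3,674.14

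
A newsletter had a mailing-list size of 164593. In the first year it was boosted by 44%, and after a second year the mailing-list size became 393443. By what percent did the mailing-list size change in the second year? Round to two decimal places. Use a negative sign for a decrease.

66.00%

After the first year: 164593 × 1.44 = 237013.92.
Second-year multiplier: 393443 ÷ 237013.92 ≈ 1.66.
That is a change of 66.00%.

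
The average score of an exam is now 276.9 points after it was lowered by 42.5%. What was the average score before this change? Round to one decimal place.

The overall multiplier applied was 0.575.
So the original average score was 276.9 ÷ 0.575 ≈ 481.6 points.

481.6 points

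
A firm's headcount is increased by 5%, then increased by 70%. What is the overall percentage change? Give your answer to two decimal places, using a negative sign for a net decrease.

78.50%

A 5% increase multiplies by 1.05.
Then a 70% increase: 1.05 × 1.7 = 1.785.
Overall factor 1.785, i.e. 78.50%.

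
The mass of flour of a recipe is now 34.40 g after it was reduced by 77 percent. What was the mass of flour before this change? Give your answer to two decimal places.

The overall multiplier applied was 0.23.
So the original mass of flour was 34.40 ÷ 0.23 ≈ 149.57 g.

149.57 g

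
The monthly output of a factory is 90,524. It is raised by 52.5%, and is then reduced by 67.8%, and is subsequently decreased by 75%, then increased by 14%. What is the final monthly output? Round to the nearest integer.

12,669

Each change multiplies by a factor: 1.525 × 0.322 × 0.25 × 1.14 = 0.13994925.
90,524 × 0.13994925 = 12668.765907 ≈ 12,669.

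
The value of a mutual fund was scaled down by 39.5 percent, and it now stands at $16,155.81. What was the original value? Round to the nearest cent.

$26,703.82

The overall multiplier applied was 0.605.
So the original value was $16,155.81 ÷ 0.605 ≈ $26,703.82.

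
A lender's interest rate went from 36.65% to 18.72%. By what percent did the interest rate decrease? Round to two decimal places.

48.92%

The change is 18.72 − 36.65 = -17.93 percentage points.
Relative to the original 36.65%, that is -17.93 ÷ 36.65 ≈ -48.92%.
So the interest rate fell by 48.92%.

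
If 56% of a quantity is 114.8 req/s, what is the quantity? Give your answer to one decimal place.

205.0 req/s

114.8 req/s ÷ 0.56 = 205.0 req/s.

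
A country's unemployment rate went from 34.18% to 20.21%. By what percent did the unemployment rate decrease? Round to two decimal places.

40.87%

The change is 20.21 − 34.18 = -13.97 percentage points.
Relative to the original 34.18%, that is -13.97 ÷ 34.18 ≈ -40.87%.
So the unemployment rate fell by 40.87%.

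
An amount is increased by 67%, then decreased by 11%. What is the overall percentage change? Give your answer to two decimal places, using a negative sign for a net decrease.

48.63%

The combined multiplier is 1.67 × 0.89 = 1.4863.
That corresponds to an increase of 48.63%.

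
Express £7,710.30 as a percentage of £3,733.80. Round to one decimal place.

£7,710.30 ÷ £3,733.80 ≈ 206.5%.

206.5%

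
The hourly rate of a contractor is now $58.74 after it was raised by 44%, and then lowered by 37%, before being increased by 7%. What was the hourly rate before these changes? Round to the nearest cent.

The overall multiplier applied was 1.44 × 0.63 × 1.07 = 0.970704.
So the original hourly rate was $58.74 ÷ 0.970704 ≈ $60.51.

$60.51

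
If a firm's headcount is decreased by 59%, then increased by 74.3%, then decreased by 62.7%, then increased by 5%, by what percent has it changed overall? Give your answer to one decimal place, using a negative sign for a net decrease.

A 59% decrease multiplies by 0.41.
Then a 74.3% increase: 0.41 × 1.743 = 0.71463.
Then a 62.7% decrease: 0.71463 × 0.373 = 0.26655699.
Then a 5% increase: 0.26655699 × 1.05 = 0.2798848395.
Overall factor 0.2798848395, i.e. -72.0%.

-72.0%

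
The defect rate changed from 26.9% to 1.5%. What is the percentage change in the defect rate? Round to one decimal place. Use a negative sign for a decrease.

-94.4%

The change is 1.5 − 26.9 = -25.4 percentage points.
Relative to the original 26.9%, that is -25.4 ÷ 26.9 ≈ -94.4%.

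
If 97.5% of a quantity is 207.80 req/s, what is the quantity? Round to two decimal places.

207.80 req/s ÷ 0.975 ≈ 213.13 req/s.

213.13 req/s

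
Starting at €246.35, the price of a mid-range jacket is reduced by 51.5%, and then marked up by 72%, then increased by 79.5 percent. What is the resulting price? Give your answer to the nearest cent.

€368.88

Apply the 51.5% decrease: €246.35 × 0.485 = €119.47975.
After the 72% increase: €119.47975 × 1.72 = €205.50517.
Apply the 79.5% increase: €205.50517 × 1.795 = €368.88178015 ≈ €368.88.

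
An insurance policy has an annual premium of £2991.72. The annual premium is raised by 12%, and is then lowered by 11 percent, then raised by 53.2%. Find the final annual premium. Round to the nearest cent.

Each change multiplies by a factor: 1.12 × 0.89 × 1.532 = 1.5270976.
£2991.72 × 1.5270976 = £4568.648431872 ≈ £4568.65.

£4568.65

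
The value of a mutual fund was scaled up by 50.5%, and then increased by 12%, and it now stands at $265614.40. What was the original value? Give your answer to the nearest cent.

The overall multiplier applied was 1.505 × 1.12 = 1.6856.
So the original value was $265614.40 ÷ 1.6856 ≈ $157578.55.

$157578.55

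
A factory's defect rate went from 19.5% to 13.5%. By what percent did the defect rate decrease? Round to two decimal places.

The change is 13.5 − 19.5 = -6.0 percentage points.
Relative to the original 19.5%, that is -6.0 ÷ 19.5 ≈ -30.77%.
So the defect rate fell by 30.77%.

30.77%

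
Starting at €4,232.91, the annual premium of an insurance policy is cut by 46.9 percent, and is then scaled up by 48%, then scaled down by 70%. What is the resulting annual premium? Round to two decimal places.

46.9% decrease: €4,232.91 × 0.531 = €2247.67521.
Apply the 48% increase: €2247.67521 × 1.48 = €3326.5593108.
Apply the 70% decrease: €3326.5593108 × 0.3 = €997.96779324 ≈ €997.97.

€997.97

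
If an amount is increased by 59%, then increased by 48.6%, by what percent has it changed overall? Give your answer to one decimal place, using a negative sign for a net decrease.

A 59% increase multiplies by 1.59.
Then a 48.6% increase: 1.59 × 1.486 = 2.36274.
Overall factor 2.36274, i.e. 136.3%.

136.3%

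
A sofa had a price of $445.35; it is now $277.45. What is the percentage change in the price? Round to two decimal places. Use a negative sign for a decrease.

Change: $277.45 − $445.35 = -$167.90.
Relative to the original: -$167.90 ÷ $445.35 ≈ -37.70%.

-37.70%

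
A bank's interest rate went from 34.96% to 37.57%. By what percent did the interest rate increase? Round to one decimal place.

The change is 37.57 − 34.96 = 2.61 percentage points.
Relative to the original 34.96%, that is 2.61 ÷ 34.96 ≈ 7.5%.
So the interest rate rose by 7.5%.

7.5%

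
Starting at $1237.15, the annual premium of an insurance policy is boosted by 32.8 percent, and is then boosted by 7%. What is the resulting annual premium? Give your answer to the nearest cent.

After the 32.8% increase: $1237.15 × 1.328 = $1642.9352.
After the 7% increase: $1642.9352 × 1.07 = $1757.940664 ≈ $1757.94.

$1757.94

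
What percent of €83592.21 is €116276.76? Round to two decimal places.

€116276.76 ÷ €83592.21 ≈ 139.10%.

139.10%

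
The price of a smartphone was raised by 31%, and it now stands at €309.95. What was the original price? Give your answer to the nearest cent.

€236.60

The overall multiplier applied was 1.31.
So the original price was €309.95 ÷ 1.31 ≈ €236.60.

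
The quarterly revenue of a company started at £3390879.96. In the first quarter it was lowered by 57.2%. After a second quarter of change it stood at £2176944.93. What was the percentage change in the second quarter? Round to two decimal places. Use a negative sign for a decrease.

After the first quarter: £3390879.96 × 0.428 = £1451296.62288.
Second-quarter multiplier: £2176944.93 ÷ £1451296.62288 ≈ 1.5.
That is a change of 50.00%.

50.00%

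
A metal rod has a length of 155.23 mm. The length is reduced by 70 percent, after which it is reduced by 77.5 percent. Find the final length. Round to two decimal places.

10.48 mm

Each change multiplies by a factor: 0.3 × 0.225 = 0.0675.
155.23 × 0.0675 = 10.478025 ≈ 10.48.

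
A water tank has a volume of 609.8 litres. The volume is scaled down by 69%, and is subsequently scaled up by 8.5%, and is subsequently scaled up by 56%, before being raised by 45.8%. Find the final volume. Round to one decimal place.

Each change multiplies by a factor: 0.31 × 1.085 × 1.56 × 1.458 = 0.765021348.
609.8 × 0.765021348 = 466.5100180104 ≈ 466.5.

466.5 litres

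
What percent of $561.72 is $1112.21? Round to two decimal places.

$1112.21 ÷ $561.72 ≈ 198.00%.

198.00%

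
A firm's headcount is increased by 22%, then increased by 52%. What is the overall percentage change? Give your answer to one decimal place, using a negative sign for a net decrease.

85.4%

A 22% increase multiplies by 1.22.
Then a 52% increase: 1.22 × 1.52 = 1.8544.
Overall factor 1.8544, i.e. 85.4%.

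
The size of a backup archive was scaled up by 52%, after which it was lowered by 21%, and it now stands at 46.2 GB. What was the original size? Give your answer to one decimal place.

38.5 GB

Undoing the 21% decrease: 46.2 ÷ 0.79 ≈ 58.481013.
Undoing the 52% increase: 58.481013 ÷ 1.52 ≈ 38.5 GB.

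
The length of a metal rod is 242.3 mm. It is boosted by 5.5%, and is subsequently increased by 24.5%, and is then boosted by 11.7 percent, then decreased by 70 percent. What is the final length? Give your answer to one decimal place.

106.6 mm

5.5% increase: 242.3 × 1.055 = 255.6265.
After the 24.5% increase: 255.6265 × 1.245 = 318.2549925.
Apply the 11.7% increase: 318.2549925 × 1.117 = 355.4908266225.
After the 70% decrease: 355.4908266225 × 0.3 = 106.64724798675 ≈ 106.6.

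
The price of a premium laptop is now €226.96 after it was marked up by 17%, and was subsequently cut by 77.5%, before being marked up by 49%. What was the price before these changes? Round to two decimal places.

Undoing the 49% increase: €226.96 ÷ 1.49 ≈ €152.322148.
Undoing the 77.5% decrease: €152.322148 ÷ 0.225 ≈ €676.987324.
Undoing the 17% increase: €676.987324 ÷ 1.17 ≈ €578.62.

€578.62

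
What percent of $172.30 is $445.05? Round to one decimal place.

258.3%

$445.05 ÷ $172.30 ≈ 258.3%.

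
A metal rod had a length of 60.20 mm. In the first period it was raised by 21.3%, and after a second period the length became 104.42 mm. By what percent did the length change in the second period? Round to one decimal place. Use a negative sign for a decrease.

43.0%

After the first period: 60.20 × 1.213 = 73.0226.
Second-period multiplier: 104.42 ÷ 73.0226 ≈ 1.42997.
That is a change of 43.0%.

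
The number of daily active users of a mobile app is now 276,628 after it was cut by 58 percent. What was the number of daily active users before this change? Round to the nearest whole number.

658,638

The overall multiplier applied was 0.42.
So the original number of daily active users was 276,628 ÷ 0.42 ≈ 658,638.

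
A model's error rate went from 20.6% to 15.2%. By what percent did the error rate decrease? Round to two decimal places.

26.21%

The change is 15.2 − 20.6 = -5.4 percentage points.
Relative to the original 20.6%, that is -5.4 ÷ 20.6 ≈ -26.21%.
So the error rate fell by 26.21%.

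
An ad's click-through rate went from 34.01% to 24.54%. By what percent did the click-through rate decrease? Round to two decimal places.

27.84%

The change is 24.54 − 34.01 = -9.47 percentage points.
Relative to the original 34.01%, that is -9.47 ÷ 34.01 ≈ -27.84%.
So the click-through rate fell by 27.84%.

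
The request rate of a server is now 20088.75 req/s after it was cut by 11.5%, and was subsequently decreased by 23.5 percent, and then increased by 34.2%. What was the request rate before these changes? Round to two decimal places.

Undoing the 34.2% increase: 20088.75 ÷ 1.342 ≈ 14969.262295.
Undoing the 23.5% decrease: 14969.262295 ÷ 0.765 ≈ 19567.663131.
Undoing the 11.5% decrease: 19567.663131 ÷ 0.885 ≈ 22110.35 req/s.

22110.35 req/s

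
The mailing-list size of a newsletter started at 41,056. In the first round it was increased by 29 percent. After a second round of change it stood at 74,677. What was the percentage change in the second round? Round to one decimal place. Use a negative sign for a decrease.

After the first round: 41,056 × 1.29 = 52962.24.
Second-round multiplier: 74,677 ÷ 52962.24 ≈ 1.41.
That is a change of 41.0%.

41.0%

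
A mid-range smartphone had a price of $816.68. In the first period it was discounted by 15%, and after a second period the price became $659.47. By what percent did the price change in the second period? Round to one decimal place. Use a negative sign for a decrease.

-5.0%

After the first period: $816.68 × 0.85 = $694.178.
Second-period multiplier: $659.47 ÷ $694.178 ≈ 0.95.
That is a change of -5.0%.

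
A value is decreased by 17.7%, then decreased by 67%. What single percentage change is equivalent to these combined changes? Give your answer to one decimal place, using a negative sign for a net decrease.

The combined multiplier is 0.823 × 0.33 = 0.27159.
That corresponds to a decrease of 72.8%.

-72.8%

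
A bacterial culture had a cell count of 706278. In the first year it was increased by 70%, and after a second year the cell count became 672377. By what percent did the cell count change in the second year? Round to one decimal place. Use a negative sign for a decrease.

-44.0%

After the first year: 706278 × 1.7 = 1200672.6.
Second-year multiplier: 672377 ÷ 1200672.6 ≈ 0.56.
That is a change of -44.0%.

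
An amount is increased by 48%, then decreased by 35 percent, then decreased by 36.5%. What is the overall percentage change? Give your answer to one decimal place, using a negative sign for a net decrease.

-38.9%

The combined multiplier is 1.48 × 0.65 × 0.635 = 0.61087.
That corresponds to a decrease of 38.9%.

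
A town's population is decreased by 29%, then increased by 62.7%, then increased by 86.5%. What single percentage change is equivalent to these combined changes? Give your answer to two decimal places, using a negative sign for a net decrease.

115.44%

The combined multiplier is 0.71 × 1.627 × 1.865 = 2.15439205.
That corresponds to an increase of 115.44%.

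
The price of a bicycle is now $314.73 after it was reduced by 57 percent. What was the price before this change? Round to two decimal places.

The overall multiplier applied was 0.43.
So the original price was $314.73 ÷ 0.43 ≈ $731.93.

$731.93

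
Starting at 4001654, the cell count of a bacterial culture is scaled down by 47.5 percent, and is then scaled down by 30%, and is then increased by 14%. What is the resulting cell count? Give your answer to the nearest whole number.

Each change multiplies by a factor: 0.525 × 0.7 × 1.14 = 0.41895.
4001654 × 0.41895 = 1676492.9433 ≈ 1676493.

1676493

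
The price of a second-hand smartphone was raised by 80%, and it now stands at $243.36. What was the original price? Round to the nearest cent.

The overall multiplier applied was 1.8.
So the original price was $243.36 ÷ 1.8 = $135.20.

$135.20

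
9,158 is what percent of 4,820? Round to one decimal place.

190.0%

9,158 ÷ 4,820 = 190.0%.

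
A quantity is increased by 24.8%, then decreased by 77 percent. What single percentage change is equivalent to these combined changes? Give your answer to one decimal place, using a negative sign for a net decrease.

-71.3%

A 24.8% increase multiplies by 1.248.
Then a 77% decrease: 1.248 × 0.23 = 0.28704.
Overall factor 0.28704, i.e. -71.3%.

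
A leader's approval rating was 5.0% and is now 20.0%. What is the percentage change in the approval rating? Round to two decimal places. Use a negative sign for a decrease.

300.00%

The change is 20.0 − 5.0 = 15.0 percentage points.
Relative to the original 5.0%, that is 15.0 ÷ 5.0 = 300.00%.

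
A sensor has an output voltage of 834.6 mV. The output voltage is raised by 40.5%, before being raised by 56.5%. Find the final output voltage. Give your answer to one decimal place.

Each change multiplies by a factor: 1.405 × 1.565 = 2.198825.
834.6 × 2.198825 = 1835.139345 ≈ 1835.1.

1835.1 mV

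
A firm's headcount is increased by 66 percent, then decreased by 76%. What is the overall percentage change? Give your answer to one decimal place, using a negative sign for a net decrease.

-60.2%

The combined multiplier is 1.66 × 0.24 = 0.3984.
That corresponds to a decrease of 60.2%.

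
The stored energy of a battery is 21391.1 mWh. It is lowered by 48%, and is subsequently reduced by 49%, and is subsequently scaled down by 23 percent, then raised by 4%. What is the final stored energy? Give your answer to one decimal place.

Each change multiplies by a factor: 0.52 × 0.51 × 0.77 × 1.04 = 0.21237216.
21391.1 × 0.21237216 = 4542.874111776 ≈ 4542.9.

4542.9 mWh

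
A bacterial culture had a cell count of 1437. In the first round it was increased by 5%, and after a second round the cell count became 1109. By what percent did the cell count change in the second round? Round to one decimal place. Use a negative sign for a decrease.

-26.5%

After the first round: 1437 × 1.05 = 1508.85.
Second-round multiplier: 1109 ÷ 1508.85 ≈ 0.735.
That is a change of -26.5%.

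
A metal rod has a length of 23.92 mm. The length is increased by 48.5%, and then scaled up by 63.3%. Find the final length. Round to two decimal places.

48.5% increase: 23.92 × 1.485 = 35.5212.
Apply the 63.3% increase: 35.5212 × 1.633 = 58.0061196 ≈ 58.01.

58.01 mm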